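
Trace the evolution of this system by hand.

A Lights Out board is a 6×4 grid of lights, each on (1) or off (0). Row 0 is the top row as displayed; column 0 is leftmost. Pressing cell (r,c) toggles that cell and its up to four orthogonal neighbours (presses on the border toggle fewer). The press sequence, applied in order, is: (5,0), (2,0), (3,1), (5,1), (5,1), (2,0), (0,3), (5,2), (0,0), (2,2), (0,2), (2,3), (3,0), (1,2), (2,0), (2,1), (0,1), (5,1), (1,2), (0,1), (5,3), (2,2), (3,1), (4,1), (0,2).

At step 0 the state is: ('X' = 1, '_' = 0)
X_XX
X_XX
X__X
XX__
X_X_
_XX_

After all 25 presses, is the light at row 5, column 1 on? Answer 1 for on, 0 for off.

1

gen 0: X_XX
X_XX
X__X
XX__
X_X_
_XX_
gen 1: X_XX
X_XX
X__X
XX__
__X_
X_X_
gen 2: X_XX
__XX
_X_X
_X__
__X_
X_X_
gen 3: X_XX
__XX
___X
X_X_
_XX_
X_X_
gen 4: X_XX
__XX
___X
X_X_
__X_
_X__
gen 5: X_XX
__XX
___X
X_X_
_XX_
X_X_
gen 6: X_XX
X_XX
XX_X
__X_
_XX_
X_X_
gen 7: X___
X_X_
XX_X
__X_
_XX_
X_X_
gen 8: X___
X_X_
XX_X
__X_
_X__
XX_X
gen 9: _X__
__X_
XX_X
__X_
_X__
XX_X
gen 10: _X__
____
X_X_
____
_X__
XX_X
gen 11: __XX
__X_
X_X_
____
_X__
XX_X
gen 12: __XX
__XX
X__X
___X
_X__
XX_X
gen 13: __XX
__XX
___X
XX_X
XX__
XX_X
gen 14: ___X
_X__
__XX
XX_X
XX__
XX_X
gen 15: ___X
XX__
XXXX
_X_X
XX__
XX_X
gen 16: ___X
X___
___X
___X
XX__
XX_X
gen 17: XXXX
XX__
___X
___X
XX__
XX_X
gen 18: XXXX
XX__
___X
___X
X___
__XX
gen 19: XX_X
X_XX
__XX
___X
X___
__XX
gen 20: __XX
XXXX
__XX
___X
X___
__XX
gen 21: __XX
XXXX
__XX
___X
X__X
____
gen 22: __XX
XX_X
_X__
__XX
X__X
____
gen 23: __XX
XX_X
____
XX_X
XX_X
____
gen 24: __XX
XX_X
____
X__X
__XX
_X__
gen 25: _X__
XXXX
____
X__X
__XX
_X__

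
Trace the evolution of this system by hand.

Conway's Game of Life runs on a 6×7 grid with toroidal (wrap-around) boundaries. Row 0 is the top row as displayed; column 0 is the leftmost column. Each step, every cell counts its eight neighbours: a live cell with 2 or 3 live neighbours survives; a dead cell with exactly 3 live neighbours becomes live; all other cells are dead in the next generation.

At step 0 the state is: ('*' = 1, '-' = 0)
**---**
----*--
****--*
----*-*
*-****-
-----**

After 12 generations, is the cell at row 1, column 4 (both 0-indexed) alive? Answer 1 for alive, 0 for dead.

gen 0: **---**
----*--
****--*
----*-*
*-****-
-----**
gen 1: *---*--
---**--
*****-*
-------
*--*---
--**---
gen 2: --*-*--
------*
***-**-
----*-*
--**---
-****--
gen 3: -**-**-
*-*-*-*
**-**--
*---*-*
-*---*-
-*--*--
gen 4: --*-*-*
------*
--*-*--
--***-*
-*--***
**-**--
gen 5: -**-*-*
-------
--*-*--
***---*
-*----*
-*-----
gen 6: ***----
-**--*-
*-**---
--**-**
------*
-*---*-
gen 7: *-----*
------*
*----*-
*******
*-*-*-*
-**---*
gen 8: -*---**
-----*-
--**---
--*----
----*--
--**---
gen 9: --*-***
--*-***
--**---
--*----
--*----
--****-
gen 10: -**----
-**---*
-**-**-
-**----
-**-*--
-**---*
gen 11: ---*---
-----*-
-----*-
*---**-
-------
-------
gen 12: -------
----*--
-----*-
----***
-------
-------

1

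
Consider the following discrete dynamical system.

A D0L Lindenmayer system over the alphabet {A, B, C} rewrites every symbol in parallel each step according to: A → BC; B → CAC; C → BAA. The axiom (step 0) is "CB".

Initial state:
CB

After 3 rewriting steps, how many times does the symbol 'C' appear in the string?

15

[0] CB
[1] BAACAC
[2] CACBCBCBAABCBAA
[3] BAABCBAACACBAACACBAACACBCBCCACBAACACBCBC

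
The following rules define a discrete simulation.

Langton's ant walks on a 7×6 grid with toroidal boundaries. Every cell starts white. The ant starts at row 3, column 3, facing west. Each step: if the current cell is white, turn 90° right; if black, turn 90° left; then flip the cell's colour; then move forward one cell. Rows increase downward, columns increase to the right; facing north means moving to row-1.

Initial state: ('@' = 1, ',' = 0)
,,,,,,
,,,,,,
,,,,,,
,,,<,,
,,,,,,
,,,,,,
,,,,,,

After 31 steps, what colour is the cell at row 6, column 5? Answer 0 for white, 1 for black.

1

gen 0: ,,,,,,
,,,,,,
,,,,,,
,,,<,,
,,,,,,
,,,,,,
,,,,,,
gen 1: ,,,,,,
,,,,,,
,,,^,,
,,,@,,
,,,,,,
,,,,,,
,,,,,,
gen 2: ,,,,,,
,,,,,,
,,,@>,
,,,@,,
,,,,,,
,,,,,,
,,,,,,
gen 3: ,,,,,,
,,,,,,
,,,@@,
,,,@v,
,,,,,,
,,,,,,
,,,,,,
gen 4: ,,,,,,
,,,,,,
,,,@@,
,,,<@,
,,,,,,
,,,,,,
,,,,,,
gen 5: ,,,,,,
,,,,,,
,,,@@,
,,,,@,
,,,v,,
,,,,,,
,,,,,,
gen 6: ,,,,,,
,,,,,,
,,,@@,
,,,,@,
,,<@,,
,,,,,,
,,,,,,
gen 7: ,,,,,,
,,,,,,
,,,@@,
,,^,@,
,,@@,,
,,,,,,
,,,,,,
gen 8: ,,,,,,
,,,,,,
,,,@@,
,,@>@,
,,@@,,
,,,,,,
,,,,,,
gen 9: ,,,,,,
,,,,,,
,,,@@,
,,@@@,
,,@v,,
,,,,,,
,,,,,,
gen 10: ,,,,,,
,,,,,,
,,,@@,
,,@@@,
,,@,>,
,,,,,,
,,,,,,
gen 11: ,,,,,,
,,,,,,
,,,@@,
,,@@@,
,,@,@,
,,,,v,
,,,,,,
gen 12: ,,,,,,
,,,,,,
,,,@@,
,,@@@,
,,@,@,
,,,<@,
,,,,,,
gen 13: ,,,,,,
,,,,,,
,,,@@,
,,@@@,
,,@^@,
,,,@@,
,,,,,,
gen 14: ,,,,,,
,,,,,,
,,,@@,
,,@@@,
,,@@>,
,,,@@,
,,,,,,
gen 15: ,,,,,,
,,,,,,
,,,@@,
,,@@^,
,,@@,,
,,,@@,
,,,,,,
gen 16: ,,,,,,
,,,,,,
,,,@@,
,,@<,,
,,@@,,
,,,@@,
,,,,,,
gen 17: ,,,,,,
,,,,,,
,,,@@,
,,@,,,
,,@v,,
,,,@@,
,,,,,,
gen 18: ,,,,,,
,,,,,,
,,,@@,
,,@,,,
,,@,>,
,,,@@,
,,,,,,
gen 19: ,,,,,,
,,,,,,
,,,@@,
,,@,,,
,,@,@,
,,,@v,
,,,,,,
gen 20: ,,,,,,
,,,,,,
,,,@@,
,,@,,,
,,@,@,
,,,@,>
,,,,,,
gen 21: ,,,,,,
,,,,,,
,,,@@,
,,@,,,
,,@,@,
,,,@,@
,,,,,v
gen 22: ,,,,,,
,,,,,,
,,,@@,
,,@,,,
,,@,@,
,,,@,@
,,,,<@
gen 23: ,,,,,,
,,,,,,
,,,@@,
,,@,,,
,,@,@,
,,,@^@
,,,,@@
gen 24: ,,,,,,
,,,,,,
,,,@@,
,,@,,,
,,@,@,
,,,@@>
,,,,@@
gen 25: ,,,,,,
,,,,,,
,,,@@,
,,@,,,
,,@,@^
,,,@@,
,,,,@@
gen 26: ,,,,,,
,,,,,,
,,,@@,
,,@,,,
>,@,@@
,,,@@,
,,,,@@
gen 27: ,,,,,,
,,,,,,
,,,@@,
,,@,,,
@,@,@@
v,,@@,
,,,,@@
gen 28: ,,,,,,
,,,,,,
,,,@@,
,,@,,,
@,@,@@
@,,@@<
,,,,@@
gen 29: ,,,,,,
,,,,,,
,,,@@,
,,@,,,
@,@,@^
@,,@@@
,,,,@@
gen 30: ,,,,,,
,,,,,,
,,,@@,
,,@,,,
@,@,<,
@,,@@@
,,,,@@
gen 31: ,,,,,,
,,,,,,
,,,@@,
,,@,,,
@,@,,,
@,,@v@
,,,,@@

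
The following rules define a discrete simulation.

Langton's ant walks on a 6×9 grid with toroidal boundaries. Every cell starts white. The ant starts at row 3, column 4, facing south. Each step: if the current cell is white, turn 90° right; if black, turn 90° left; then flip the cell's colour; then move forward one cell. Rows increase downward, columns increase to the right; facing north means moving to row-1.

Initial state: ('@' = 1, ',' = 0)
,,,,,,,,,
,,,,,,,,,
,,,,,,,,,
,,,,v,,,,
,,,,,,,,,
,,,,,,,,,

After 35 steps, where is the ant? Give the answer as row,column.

0,4

k=0  ,,,,,,,,,
,,,,,,,,,
,,,,,,,,,
,,,,v,,,,
,,,,,,,,,
,,,,,,,,,
k=1  ,,,,,,,,,
,,,,,,,,,
,,,,,,,,,
,,,<@,,,,
,,,,,,,,,
,,,,,,,,,
k=2  ,,,,,,,,,
,,,,,,,,,
,,,^,,,,,
,,,@@,,,,
,,,,,,,,,
,,,,,,,,,
k=3  ,,,,,,,,,
,,,,,,,,,
,,,@>,,,,
,,,@@,,,,
,,,,,,,,,
,,,,,,,,,
k=4  ,,,,,,,,,
,,,,,,,,,
,,,@@,,,,
,,,@v,,,,
,,,,,,,,,
,,,,,,,,,
k=5  ,,,,,,,,,
,,,,,,,,,
,,,@@,,,,
,,,@,>,,,
,,,,,,,,,
,,,,,,,,,
k=6  ,,,,,,,,,
,,,,,,,,,
,,,@@,,,,
,,,@,@,,,
,,,,,v,,,
,,,,,,,,,
k=7  ,,,,,,,,,
,,,,,,,,,
,,,@@,,,,
,,,@,@,,,
,,,,<@,,,
,,,,,,,,,
k=8  ,,,,,,,,,
,,,,,,,,,
,,,@@,,,,
,,,@^@,,,
,,,,@@,,,
,,,,,,,,,
k=9  ,,,,,,,,,
,,,,,,,,,
,,,@@,,,,
,,,@@>,,,
,,,,@@,,,
,,,,,,,,,
k=10  ,,,,,,,,,
,,,,,,,,,
,,,@@^,,,
,,,@@,,,,
,,,,@@,,,
,,,,,,,,,
k=11  ,,,,,,,,,
,,,,,,,,,
,,,@@@>,,
,,,@@,,,,
,,,,@@,,,
,,,,,,,,,
k=12  ,,,,,,,,,
,,,,,,,,,
,,,@@@@,,
,,,@@,v,,
,,,,@@,,,
,,,,,,,,,
k=13  ,,,,,,,,,
,,,,,,,,,
,,,@@@@,,
,,,@@<@,,
,,,,@@,,,
,,,,,,,,,
k=14  ,,,,,,,,,
,,,,,,,,,
,,,@@^@,,
,,,@@@@,,
,,,,@@,,,
,,,,,,,,,
k=15  ,,,,,,,,,
,,,,,,,,,
,,,@<,@,,
,,,@@@@,,
,,,,@@,,,
,,,,,,,,,
k=16  ,,,,,,,,,
,,,,,,,,,
,,,@,,@,,
,,,@v@@,,
,,,,@@,,,
,,,,,,,,,
k=17  ,,,,,,,,,
,,,,,,,,,
,,,@,,@,,
,,,@,>@,,
,,,,@@,,,
,,,,,,,,,
k=18  ,,,,,,,,,
,,,,,,,,,
,,,@,^@,,
,,,@,,@,,
,,,,@@,,,
,,,,,,,,,
k=19  ,,,,,,,,,
,,,,,,,,,
,,,@,@>,,
,,,@,,@,,
,,,,@@,,,
,,,,,,,,,
k=20  ,,,,,,,,,
,,,,,,^,,
,,,@,@,,,
,,,@,,@,,
,,,,@@,,,
,,,,,,,,,
k=21  ,,,,,,,,,
,,,,,,@>,
,,,@,@,,,
,,,@,,@,,
,,,,@@,,,
,,,,,,,,,
k=22  ,,,,,,,,,
,,,,,,@@,
,,,@,@,v,
,,,@,,@,,
,,,,@@,,,
,,,,,,,,,
k=23  ,,,,,,,,,
,,,,,,@@,
,,,@,@<@,
,,,@,,@,,
,,,,@@,,,
,,,,,,,,,
k=24  ,,,,,,,,,
,,,,,,^@,
,,,@,@@@,
,,,@,,@,,
,,,,@@,,,
,,,,,,,,,
k=25  ,,,,,,,,,
,,,,,<,@,
,,,@,@@@,
,,,@,,@,,
,,,,@@,,,
,,,,,,,,,
k=26  ,,,,,^,,,
,,,,,@,@,
,,,@,@@@,
,,,@,,@,,
,,,,@@,,,
,,,,,,,,,
k=27  ,,,,,@>,,
,,,,,@,@,
,,,@,@@@,
,,,@,,@,,
,,,,@@,,,
,,,,,,,,,
k=28  ,,,,,@@,,
,,,,,@v@,
,,,@,@@@,
,,,@,,@,,
,,,,@@,,,
,,,,,,,,,
k=29  ,,,,,@@,,
,,,,,<@@,
,,,@,@@@,
,,,@,,@,,
,,,,@@,,,
,,,,,,,,,
k=30  ,,,,,@@,,
,,,,,,@@,
,,,@,v@@,
,,,@,,@,,
,,,,@@,,,
,,,,,,,,,
k=31  ,,,,,@@,,
,,,,,,@@,
,,,@,,>@,
,,,@,,@,,
,,,,@@,,,
,,,,,,,,,
k=32  ,,,,,@@,,
,,,,,,^@,
,,,@,,,@,
,,,@,,@,,
,,,,@@,,,
,,,,,,,,,
k=33  ,,,,,@@,,
,,,,,<,@,
,,,@,,,@,
,,,@,,@,,
,,,,@@,,,
,,,,,,,,,
k=34  ,,,,,^@,,
,,,,,@,@,
,,,@,,,@,
,,,@,,@,,
,,,,@@,,,
,,,,,,,,,
k=35  ,,,,<,@,,
,,,,,@,@,
,,,@,,,@,
,,,@,,@,,
,,,,@@,,,
,,,,,,,,,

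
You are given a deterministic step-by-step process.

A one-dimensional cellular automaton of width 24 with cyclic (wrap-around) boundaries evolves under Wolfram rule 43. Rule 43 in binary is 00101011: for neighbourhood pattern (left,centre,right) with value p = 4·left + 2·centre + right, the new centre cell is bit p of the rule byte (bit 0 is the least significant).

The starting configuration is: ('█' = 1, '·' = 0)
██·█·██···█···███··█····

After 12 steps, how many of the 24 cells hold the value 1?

gen 0: ██·█·██···█···███··█····
gen 1: █·█·██··██··███···█··███
gen 2: ·█·██··██··██···██··██··
gen 3: █·██··██··██··███··██··█
gen 4: ·██··██··██··██···██··██
gen 5: ██··██··██··██··███··██·
gen 6: █··██··██··██··██···██·█
gen 7: ··██··██··██··██··███·██
gen 8: ·██··██··██··██··██··██·
gen 9: ██··██··██··██··██··██··
gen 10: █··██··██··██··██··██··█
gen 11: ··██··██··██··██··██··██
gen 12: ·██··██··██··██··██··██·

12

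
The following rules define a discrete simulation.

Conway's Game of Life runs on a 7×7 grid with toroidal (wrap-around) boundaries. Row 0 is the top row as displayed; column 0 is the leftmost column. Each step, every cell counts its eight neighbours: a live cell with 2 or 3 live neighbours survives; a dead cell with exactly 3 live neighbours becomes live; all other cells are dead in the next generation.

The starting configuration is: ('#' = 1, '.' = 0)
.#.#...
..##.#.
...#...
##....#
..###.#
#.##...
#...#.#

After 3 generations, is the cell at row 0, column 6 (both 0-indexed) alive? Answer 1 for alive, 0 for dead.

0

t=0: .#.#...
..##.#.
...#...
##....#
..###.#
#.##...
#...#.#
t=1: ##.#.##
...#...
##.##.#
##..###
....###
#.#....
#...#.#
t=2: .###.#.
...#...
.#.#...
.##....
...##..
##.##..
..###..
t=3: .#.....
.#.#...
.#.#...
.#..#..
#...#..
.#...#.
#....#.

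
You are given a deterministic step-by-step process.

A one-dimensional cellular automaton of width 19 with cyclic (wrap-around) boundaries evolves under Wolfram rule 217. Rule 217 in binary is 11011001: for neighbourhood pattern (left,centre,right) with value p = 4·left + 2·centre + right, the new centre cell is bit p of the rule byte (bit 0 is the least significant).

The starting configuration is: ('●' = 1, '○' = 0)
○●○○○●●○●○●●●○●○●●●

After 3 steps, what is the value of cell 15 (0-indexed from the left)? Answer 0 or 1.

0

step 0: ○●○○○●●○●○●●●○●○●●●
step 1: ○○●●○●●○○○●●●○○○●●●
step 2: ●○●●○●●●●○●●●●●○●●●
step 3: ●○●●○●●●●○●●●●●○●●●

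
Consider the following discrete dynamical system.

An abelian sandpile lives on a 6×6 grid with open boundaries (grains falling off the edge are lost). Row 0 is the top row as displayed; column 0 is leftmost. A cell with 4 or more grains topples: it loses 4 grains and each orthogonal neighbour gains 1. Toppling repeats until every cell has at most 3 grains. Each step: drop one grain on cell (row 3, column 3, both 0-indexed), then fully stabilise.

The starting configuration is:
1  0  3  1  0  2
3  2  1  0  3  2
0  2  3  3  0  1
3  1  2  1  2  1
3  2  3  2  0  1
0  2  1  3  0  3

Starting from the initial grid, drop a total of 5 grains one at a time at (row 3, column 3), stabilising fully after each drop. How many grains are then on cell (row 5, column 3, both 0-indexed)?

0

0) 1  0  3  1  0  2
3  2  1  0  3  2
0  2  3  3  0  1
3  1  2  1  2  1
3  2  3  2  0  1
0  2  1  3  0  3
1) 1  0  3  1  0  2
3  2  1  0  3  2
0  2  3  3  0  1
3  1  2  2  2  1
3  2  3  2  0  1
0  2  1  3  0  3
2) 1  0  3  1  0  2
3  2  1  0  3  2
0  2  3  3  0  1
3  1  2  3  2  1
3  2  3  2  0  1
0  2  1  3  0  3
3) 1  0  3  1  0  2
3  2  2  1  3  2
0  3  1  1  1  1
3  2  1  3  3  1
3  3  1  1  1  1
0  2  3  0  1  3
4) 1  0  3  1  0  2
3  2  2  1  3  2
0  3  1  2  2  1
3  2  2  1  0  2
3  3  1  2  2  1
0  2  3  0  1  3
5) 1  0  3  1  0  2
3  2  2  1  3  2
0  3  1  2  2  1
3  2  2  2  0  2
3  3  1  2  2  1
0  2  3  0  1  3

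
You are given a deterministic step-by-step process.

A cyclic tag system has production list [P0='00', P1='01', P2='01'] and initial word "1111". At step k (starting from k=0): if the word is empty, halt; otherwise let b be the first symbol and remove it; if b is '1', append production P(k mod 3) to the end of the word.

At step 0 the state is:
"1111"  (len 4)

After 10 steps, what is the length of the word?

gen 0: "1111"  (len 4)
gen 1: "11100"  (len 5)
gen 2: "110001"  (len 6)
gen 3: "1000101"  (len 7)
gen 4: "00010100"  (len 8)
gen 5: "0010100"  (len 7)
gen 6: "010100"  (len 6)
gen 7: "10100"  (len 5)
gen 8: "010001"  (len 6)
gen 9: "10001"  (len 5)
gen 10: "000100"  (len 6)

6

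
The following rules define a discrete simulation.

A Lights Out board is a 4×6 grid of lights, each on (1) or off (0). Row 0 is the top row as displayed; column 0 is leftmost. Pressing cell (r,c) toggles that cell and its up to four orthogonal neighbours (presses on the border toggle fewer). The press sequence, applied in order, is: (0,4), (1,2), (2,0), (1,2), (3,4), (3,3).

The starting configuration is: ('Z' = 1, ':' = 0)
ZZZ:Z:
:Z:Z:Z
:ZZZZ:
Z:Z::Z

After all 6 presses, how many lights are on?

0) ZZZ:Z:
:Z:Z:Z
:ZZZZ:
Z:Z::Z
1) ZZZZ:Z
:Z:ZZZ
:ZZZZ:
Z:Z::Z
2) ZZ:Z:Z
::Z:ZZ
:Z:ZZ:
Z:Z::Z
3) ZZ:Z:Z
Z:Z:ZZ
Z::ZZ:
::Z::Z
4) ZZZZ:Z
ZZ:ZZZ
Z:ZZZ:
::Z::Z
5) ZZZZ:Z
ZZ:ZZZ
Z:ZZ::
::ZZZ:
6) ZZZZ:Z
ZZ:ZZZ
Z:Z:::
::::::

12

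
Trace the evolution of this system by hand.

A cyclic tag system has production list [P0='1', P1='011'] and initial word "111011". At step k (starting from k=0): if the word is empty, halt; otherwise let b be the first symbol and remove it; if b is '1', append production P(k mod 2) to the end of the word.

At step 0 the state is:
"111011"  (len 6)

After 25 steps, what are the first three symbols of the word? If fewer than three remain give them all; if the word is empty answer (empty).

111

step 0: "111011"  (len 6)
step 1: "110111"  (len 6)
step 2: "10111011"  (len 8)
step 3: "01110111"  (len 8)
step 4: "1110111"  (len 7)
step 5: "1101111"  (len 7)
step 6: "101111011"  (len 9)
step 7: "011110111"  (len 9)
step 8: "11110111"  (len 8)
step 9: "11101111"  (len 8)
step 10: "1101111011"  (len 10)
step 11: "1011110111"  (len 10)
step 12: "011110111011"  (len 12)
step 13: "11110111011"  (len 11)
step 14: "1110111011011"  (len 13)
step 15: "1101110110111"  (len 13)
step 16: "101110110111011"  (len 15)
step 17: "011101101110111"  (len 15)
step 18: "11101101110111"  (len 14)
step 19: "11011011101111"  (len 14)
step 20: "1011011101111011"  (len 16)
step 21: "0110111011110111"  (len 16)
step 22: "110111011110111"  (len 15)
step 23: "101110111101111"  (len 15)
step 24: "01110111101111011"  (len 17)
step 25: "1110111101111011"  (len 16)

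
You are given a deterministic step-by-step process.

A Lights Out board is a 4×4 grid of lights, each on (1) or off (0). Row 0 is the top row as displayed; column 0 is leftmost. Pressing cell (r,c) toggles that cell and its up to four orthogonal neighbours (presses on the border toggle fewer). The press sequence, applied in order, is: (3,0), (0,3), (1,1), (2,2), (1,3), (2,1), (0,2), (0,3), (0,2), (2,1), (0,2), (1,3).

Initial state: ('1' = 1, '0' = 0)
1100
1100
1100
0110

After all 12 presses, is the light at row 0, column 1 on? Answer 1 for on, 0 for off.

1

t=0: 1100
1100
1100
0110
t=1: 1100
1100
0100
1010
t=2: 1111
1101
0100
1010
t=3: 1011
0011
0000
1010
t=4: 1011
0001
0111
1000
t=5: 1010
0010
0110
1000
t=6: 1010
0110
1000
1100
t=7: 1101
0100
1000
1100
t=8: 1110
0101
1000
1100
t=9: 1001
0111
1000
1100
t=10: 1001
0011
0110
1000
t=11: 1110
0001
0110
1000
t=12: 1111
0010
0111
1000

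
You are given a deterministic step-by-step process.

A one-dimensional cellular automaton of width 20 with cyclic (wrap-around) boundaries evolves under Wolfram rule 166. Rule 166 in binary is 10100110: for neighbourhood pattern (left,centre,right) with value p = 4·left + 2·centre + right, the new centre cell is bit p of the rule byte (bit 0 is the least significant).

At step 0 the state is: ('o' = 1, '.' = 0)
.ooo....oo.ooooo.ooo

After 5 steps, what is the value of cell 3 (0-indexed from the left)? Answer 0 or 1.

0) .ooo....oo.ooooo.ooo
1) o.o....o..o.ooo.o.o.
2) ooo...oo.ooo.o.ooooo
3) oo...o..o.o.ooo.oooo
4) o...oo.ooooo.o.o.ooo
5) ...o..o.ooo.ooooo.oo

1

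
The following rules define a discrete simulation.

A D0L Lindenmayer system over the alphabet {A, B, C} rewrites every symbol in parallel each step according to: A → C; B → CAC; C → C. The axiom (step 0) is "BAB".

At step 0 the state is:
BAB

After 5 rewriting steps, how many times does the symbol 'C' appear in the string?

7

k=0  BAB
k=1  CACCCAC
k=2  CCCCCCC
k=3  CCCCCCC
k=4  CCCCCCC
k=5  CCCCCCC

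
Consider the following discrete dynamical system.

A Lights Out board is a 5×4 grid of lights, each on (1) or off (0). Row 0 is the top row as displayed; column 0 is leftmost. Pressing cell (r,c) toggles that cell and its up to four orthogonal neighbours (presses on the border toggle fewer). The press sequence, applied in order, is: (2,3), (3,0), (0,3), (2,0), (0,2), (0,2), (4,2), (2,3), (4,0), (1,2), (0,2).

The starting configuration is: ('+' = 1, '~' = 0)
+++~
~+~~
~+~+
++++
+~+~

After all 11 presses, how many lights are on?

gen 0: +++~
~+~~
~+~+
++++
+~+~
gen 1: +++~
~+~+
~++~
+++~
+~+~
gen 2: +++~
~+~+
+++~
~~+~
~~+~
gen 3: ++~+
~+~~
+++~
~~+~
~~+~
gen 4: ++~+
++~~
~~+~
+~+~
~~+~
gen 5: +~+~
+++~
~~+~
+~+~
~~+~
gen 6: ++~+
++~~
~~+~
+~+~
~~+~
gen 7: ++~+
++~~
~~+~
+~~~
~+~+
gen 8: ++~+
++~+
~~~+
+~~+
~+~+
gen 9: ++~+
++~+
~~~+
~~~+
+~~+
gen 10: ++++
+~+~
~~++
~~~+
+~~+
gen 11: +~~~
+~~~
~~++
~~~+
+~~+

7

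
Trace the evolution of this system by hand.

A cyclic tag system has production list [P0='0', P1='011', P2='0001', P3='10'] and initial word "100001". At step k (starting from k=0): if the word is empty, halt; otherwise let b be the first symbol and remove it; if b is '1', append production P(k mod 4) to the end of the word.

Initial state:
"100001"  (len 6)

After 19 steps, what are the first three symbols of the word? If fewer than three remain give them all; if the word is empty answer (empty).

gen 0: "100001"  (len 6)
gen 1: "000010"  (len 6)
gen 2: "00010"  (len 5)
gen 3: "0010"  (len 4)
gen 4: "010"  (len 3)
gen 5: "10"  (len 2)
gen 6: "0011"  (len 4)
gen 7: "011"  (len 3)
gen 8: "11"  (len 2)
gen 9: "10"  (len 2)
gen 10: "0011"  (len 4)
gen 11: "011"  (len 3)
gen 12: "11"  (len 2)
gen 13: "10"  (len 2)
gen 14: "0011"  (len 4)
gen 15: "011"  (len 3)
gen 16: "11"  (len 2)
gen 17: "10"  (len 2)
gen 18: "0011"  (len 4)
gen 19: "011"  (len 3)

011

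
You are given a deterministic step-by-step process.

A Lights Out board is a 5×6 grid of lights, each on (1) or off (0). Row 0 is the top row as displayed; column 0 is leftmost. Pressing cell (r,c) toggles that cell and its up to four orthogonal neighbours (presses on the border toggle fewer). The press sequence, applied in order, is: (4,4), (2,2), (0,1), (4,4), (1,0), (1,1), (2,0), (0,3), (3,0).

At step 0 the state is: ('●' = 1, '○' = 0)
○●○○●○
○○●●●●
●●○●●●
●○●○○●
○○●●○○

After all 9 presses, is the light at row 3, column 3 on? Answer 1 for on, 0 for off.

[0] ○●○○●○
○○●●●●
●●○●●●
●○●○○●
○○●●○○
[1] ○●○○●○
○○●●●●
●●○●●●
●○●○●●
○○●○●●
[2] ○●○○●○
○○○●●●
●○●○●●
●○○○●●
○○●○●●
[3] ●○●○●○
○●○●●●
●○●○●●
●○○○●●
○○●○●●
[4] ●○●○●○
○●○●●●
●○●○●●
●○○○○●
○○●●○○
[5] ○○●○●○
●○○●●●
○○●○●●
●○○○○●
○○●●○○
[6] ○●●○●○
○●●●●●
○●●○●●
●○○○○●
○○●●○○
[7] ○●●○●○
●●●●●●
●○●○●●
○○○○○●
○○●●○○
[8] ○●○●○○
●●●○●●
●○●○●●
○○○○○●
○○●●○○
[9] ○●○●○○
●●●○●●
○○●○●●
●●○○○●
●○●●○○

0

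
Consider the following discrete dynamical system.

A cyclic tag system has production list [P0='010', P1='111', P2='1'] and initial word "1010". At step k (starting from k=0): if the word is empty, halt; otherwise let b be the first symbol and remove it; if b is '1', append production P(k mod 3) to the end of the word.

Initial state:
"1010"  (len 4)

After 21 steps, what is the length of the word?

[0] "1010"  (len 4)
[1] "010010"  (len 6)
[2] "10010"  (len 5)
[3] "00101"  (len 5)
[4] "0101"  (len 4)
[5] "101"  (len 3)
[6] "011"  (len 3)
[7] "11"  (len 2)
[8] "1111"  (len 4)
[9] "1111"  (len 4)
[10] "111010"  (len 6)
[11] "11010111"  (len 8)
[12] "10101111"  (len 8)
[13] "0101111010"  (len 10)
[14] "101111010"  (len 9)
[15] "011110101"  (len 9)
[16] "11110101"  (len 8)
[17] "1110101111"  (len 10)
[18] "1101011111"  (len 10)
[19] "101011111010"  (len 12)
[20] "01011111010111"  (len 14)
[21] "1011111010111"  (len 13)

13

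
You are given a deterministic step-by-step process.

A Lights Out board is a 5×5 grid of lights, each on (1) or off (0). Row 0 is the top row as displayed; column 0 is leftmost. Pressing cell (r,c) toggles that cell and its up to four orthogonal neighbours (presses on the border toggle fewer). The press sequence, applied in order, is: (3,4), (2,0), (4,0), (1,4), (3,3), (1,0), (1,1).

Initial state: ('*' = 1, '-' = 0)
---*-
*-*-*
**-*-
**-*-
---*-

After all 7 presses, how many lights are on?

14

[0] ---*-
*-*-*
**-*-
**-*-
---*-
[1] ---*-
*-*-*
**-**
**--*
---**
[2] ---*-
--*-*
---**
-*--*
---**
[3] ---*-
--*-*
---**
**--*
**-**
[4] ---**
--**-
---*-
**--*
**-**
[5] ---**
--**-
-----
****-
**--*
[6] *--**
****-
*----
****-
**--*
[7] **-**
---*-
**---
****-
**--*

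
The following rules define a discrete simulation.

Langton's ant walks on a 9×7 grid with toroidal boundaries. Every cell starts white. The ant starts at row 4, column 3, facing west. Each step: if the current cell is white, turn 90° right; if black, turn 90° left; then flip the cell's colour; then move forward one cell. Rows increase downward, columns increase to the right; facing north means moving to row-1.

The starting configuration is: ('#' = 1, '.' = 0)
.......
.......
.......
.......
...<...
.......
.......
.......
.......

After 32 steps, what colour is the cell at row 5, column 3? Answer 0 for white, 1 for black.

t=0: .......
.......
.......
.......
...<...
.......
.......
.......
.......
t=1: .......
.......
.......
...^...
...#...
.......
.......
.......
.......
t=2: .......
.......
.......
...#>..
...#...
.......
.......
.......
.......
t=3: .......
.......
.......
...##..
...#v..
.......
.......
.......
.......
t=4: .......
.......
.......
...##..
...<#..
.......
.......
.......
.......
t=5: .......
.......
.......
...##..
....#..
...v...
.......
.......
.......
t=6: .......
.......
.......
...##..
....#..
..<#...
.......
.......
.......
t=7: .......
.......
.......
...##..
..^.#..
..##...
.......
.......
.......
t=8: .......
.......
.......
...##..
..#>#..
..##...
.......
.......
.......
t=9: .......
.......
.......
...##..
..###..
..#v...
.......
.......
.......
t=10: .......
.......
.......
...##..
..###..
..#.>..
.......
.......
.......
t=11: .......
.......
.......
...##..
..###..
..#.#..
....v..
.......
.......
t=12: .......
.......
.......
...##..
..###..
..#.#..
...<#..
.......
.......
t=13: .......
.......
.......
...##..
..###..
..#^#..
...##..
.......
.......
t=14: .......
.......
.......
...##..
..###..
..##>..
...##..
.......
.......
t=15: .......
.......
.......
...##..
..##^..
..##...
...##..
.......
.......
t=16: .......
.......
.......
...##..
..#<...
..##...
...##..
.......
.......
t=17: .......
.......
.......
...##..
..#....
..#v...
...##..
.......
.......
t=18: .......
.......
.......
...##..
..#....
..#.>..
...##..
.......
.......
t=19: .......
.......
.......
...##..
..#....
..#.#..
...#v..
.......
.......
t=20: .......
.......
.......
...##..
..#....
..#.#..
...#.>.
.......
.......
t=21: .......
.......
.......
...##..
..#....
..#.#..
...#.#.
.....v.
.......
t=22: .......
.......
.......
...##..
..#....
..#.#..
...#.#.
....<#.
.......
t=23: .......
.......
.......
...##..
..#....
..#.#..
...#^#.
....##.
.......
t=24: .......
.......
.......
...##..
..#....
..#.#..
...##>.
....##.
.......
t=25: .......
.......
.......
...##..
..#....
..#.#^.
...##..
....##.
.......
t=26: .......
.......
.......
...##..
..#....
..#.##>
...##..
....##.
.......
t=27: .......
.......
.......
...##..
..#....
..#.###
...##.v
....##.
.......
t=28: .......
.......
.......
...##..
..#....
..#.###
...##<#
....##.
.......
t=29: .......
.......
.......
...##..
..#....
..#.#^#
...####
....##.
.......
t=30: .......
.......
.......
...##..
..#....
..#.<.#
...####
....##.
.......
t=31: .......
.......
.......
...##..
..#....
..#...#
...#v##
....##.
.......
t=32: .......
.......
.......
...##..
..#....
..#...#
...#.>#
....##.
.......

0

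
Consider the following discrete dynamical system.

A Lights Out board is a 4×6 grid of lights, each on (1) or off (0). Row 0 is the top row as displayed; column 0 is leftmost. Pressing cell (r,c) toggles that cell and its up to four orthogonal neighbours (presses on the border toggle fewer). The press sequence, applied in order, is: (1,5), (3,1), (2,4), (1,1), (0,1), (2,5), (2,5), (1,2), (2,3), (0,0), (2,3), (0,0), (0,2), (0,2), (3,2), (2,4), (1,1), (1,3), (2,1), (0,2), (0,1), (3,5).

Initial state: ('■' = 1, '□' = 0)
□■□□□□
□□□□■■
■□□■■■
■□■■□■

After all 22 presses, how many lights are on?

9

t=0: □■□□□□
□□□□■■
■□□■■■
■□■■□■
t=1: □■□□□■
□□□□□□
■□□■■□
■□■■□■
t=2: □■□□□■
□□□□□□
■■□■■□
□■□■□■
t=3: □■□□□■
□□□□■□
■■□□□■
□■□■■■
t=4: □□□□□■
■■■□■□
■□□□□■
□■□■■■
t=5: ■■■□□■
■□■□■□
■□□□□■
□■□■■■
t=6: ■■■□□■
■□■□■■
■□□□■□
□■□■■□
t=7: ■■■□□■
■□■□■□
■□□□□■
□■□■■■
t=8: ■■□□□■
■■□■■□
■□■□□■
□■□■■■
t=9: ■■□□□■
■■□□■□
■□□■■■
□■□□■■
t=10: □□□□□■
□■□□■□
■□□■■■
□■□□■■
t=11: □□□□□■
□■□■■□
■□■□□■
□■□■■■
t=12: ■■□□□■
■■□■■□
■□■□□■
□■□■■■
t=13: ■□■■□■
■■■■■□
■□■□□■
□■□■■■
t=14: ■■□□□■
■■□■■□
■□■□□■
□■□■■■
t=15: ■■□□□■
■■□■■□
■□□□□■
□□■□■■
t=16: ■■□□□■
■■□■□□
■□□■■□
□□■□□■
t=17: ■□□□□■
□□■■□□
■■□■■□
□□■□□■
t=18: ■□□■□■
□□□□■□
■■□□■□
□□■□□■
t=19: ■□□■□■
□■□□■□
□□■□■□
□■■□□■
t=20: ■■■□□■
□■■□■□
□□■□■□
□■■□□■
t=21: □□□□□■
□□■□■□
□□■□■□
□■■□□■
t=22: □□□□□■
□□■□■□
□□■□■■
□■■□■□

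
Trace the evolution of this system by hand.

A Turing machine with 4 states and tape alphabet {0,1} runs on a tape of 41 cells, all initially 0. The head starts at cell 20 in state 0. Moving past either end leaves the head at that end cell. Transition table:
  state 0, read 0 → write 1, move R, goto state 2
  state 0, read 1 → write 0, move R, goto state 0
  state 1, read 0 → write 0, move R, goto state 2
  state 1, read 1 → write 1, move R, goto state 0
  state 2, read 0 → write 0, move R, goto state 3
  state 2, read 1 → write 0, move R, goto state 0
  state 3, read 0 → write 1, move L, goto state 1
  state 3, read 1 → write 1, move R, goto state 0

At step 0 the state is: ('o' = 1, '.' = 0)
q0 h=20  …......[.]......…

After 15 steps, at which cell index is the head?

29

step 0: q0 h=20  …......[.]......…
step 1: q2 h=21  ….....o[.]......…
step 2: q3 h=22  …....o.[.]......…
step 3: q1 h=21  ….....o[.]o.....…
step 4: q2 h=22  …....o.[o]......…
step 5: q0 h=23  …...o..[.]......…
step 6: q2 h=24  …..o..o[.]......…
step 7: q3 h=25  ….o..o.[.]......…
step 8: q1 h=24  …..o..o[.]o.....…
step 9: q2 h=25  ….o..o.[o]......…
step 10: q0 h=26  …o..o..[.]......…
step 11: q2 h=27  …..o..o[.]......…
step 12: q3 h=28  ….o..o.[.]......…
step 13: q1 h=27  …..o..o[.]o.....…
step 14: q2 h=28  ….o..o.[o]......…
step 15: q0 h=29  …o..o..[.]......…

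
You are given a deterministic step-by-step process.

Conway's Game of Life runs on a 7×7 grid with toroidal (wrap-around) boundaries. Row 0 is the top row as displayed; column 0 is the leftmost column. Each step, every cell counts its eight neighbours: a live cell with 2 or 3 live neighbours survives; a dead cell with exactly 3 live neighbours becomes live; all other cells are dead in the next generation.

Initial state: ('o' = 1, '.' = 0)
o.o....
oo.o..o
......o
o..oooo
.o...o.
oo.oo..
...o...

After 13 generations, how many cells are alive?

20

t=0: o.o....
oo.o..o
......o
o..oooo
.o...o.
oo.oo..
...o...
t=1: o.oo..o
.oo...o
.ooo...
o...o..
.o.....
oo.oo..
o..oo..
t=2: ....ooo
......o
...o...
o..o...
.oooo..
oo.oo..
.....o.
t=3: ....o.o
....o.o
.......
.o.....
.......
oo...o.
o..o...
t=4: o..oo.o
.......
.......
.......
oo.....
oo....o
oo..oo.
t=5: oo.oo.o
.......
.......
.......
.o....o
..o..o.
..ooo..
t=6: oo..oo.
o......
.......
.......
.......
.oo.oo.
o.....o
t=7: .o...o.
oo....o
.......
.......
.......
oo...oo
..oo...
t=8: .o....o
oo....o
o......
.......
o.....o
ooo...o
..o.oo.
t=9: .oo...o
.o....o
oo....o
o.....o
......o
..oo...
..oo.o.
t=10: .o.o.oo
.....oo
.o...o.
.o...o.
o.....o
..ooo..
....o..
t=11: o.....o
..o....
o...oo.
.o...o.
ooooooo
...ooo.
.......
t=12: .......
oo...o.
.o..ooo
.......
oo.....
oo.....
....ooo
t=13: o...o..
oo..oo.
.o..ooo
.o...oo
oo.....
.o...o.
o....oo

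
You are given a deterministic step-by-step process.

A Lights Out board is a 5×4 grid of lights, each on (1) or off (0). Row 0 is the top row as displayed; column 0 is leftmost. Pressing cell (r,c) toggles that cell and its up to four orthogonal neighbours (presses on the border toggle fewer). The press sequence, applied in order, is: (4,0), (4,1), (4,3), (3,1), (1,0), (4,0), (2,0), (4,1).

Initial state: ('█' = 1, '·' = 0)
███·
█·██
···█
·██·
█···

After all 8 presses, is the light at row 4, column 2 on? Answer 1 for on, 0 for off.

gen 0: ███·
█·██
···█
·██·
█···
gen 1: ███·
█·██
···█
███·
·█··
gen 2: ███·
█·██
···█
█·█·
█·█·
gen 3: ███·
█·██
···█
█·██
█··█
gen 4: ███·
█·██
·█·█
·█·█
██·█
gen 5: ·██·
·███
██·█
·█·█
██·█
gen 6: ·██·
·███
██·█
██·█
···█
gen 7: ·██·
████
···█
·█·█
···█
gen 8: ·██·
████
···█
···█
████

1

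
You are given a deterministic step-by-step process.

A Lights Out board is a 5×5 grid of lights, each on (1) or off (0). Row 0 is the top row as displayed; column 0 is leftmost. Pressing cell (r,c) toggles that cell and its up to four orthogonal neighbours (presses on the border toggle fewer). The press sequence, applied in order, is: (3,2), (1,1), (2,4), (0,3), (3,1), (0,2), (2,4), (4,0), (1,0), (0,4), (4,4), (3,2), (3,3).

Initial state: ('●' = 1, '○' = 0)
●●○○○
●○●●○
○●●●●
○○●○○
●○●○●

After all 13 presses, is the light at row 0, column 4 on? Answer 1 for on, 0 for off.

k=0  ●●○○○
●○●●○
○●●●●
○○●○○
●○●○●
k=1  ●●○○○
●○●●○
○●○●●
○●○●○
●○○○●
k=2  ●○○○○
○●○●○
○○○●●
○●○●○
●○○○●
k=3  ●○○○○
○●○●●
○○○○○
○●○●●
●○○○●
k=4  ●○●●●
○●○○●
○○○○○
○●○●●
●○○○●
k=5  ●○●●●
○●○○●
○●○○○
●○●●●
●●○○●
k=6  ●●○○●
○●●○●
○●○○○
●○●●●
●●○○●
k=7  ●●○○●
○●●○○
○●○●●
●○●●○
●●○○●
k=8  ●●○○●
○●●○○
○●○●●
○○●●○
○○○○●
k=9  ○●○○●
●○●○○
●●○●●
○○●●○
○○○○●
k=10  ○●○●○
●○●○●
●●○●●
○○●●○
○○○○●
k=11  ○●○●○
●○●○●
●●○●●
○○●●●
○○○●○
k=12  ○●○●○
●○●○●
●●●●●
○●○○●
○○●●○
k=13  ○●○●○
●○●○●
●●●○●
○●●●○
○○●○○

0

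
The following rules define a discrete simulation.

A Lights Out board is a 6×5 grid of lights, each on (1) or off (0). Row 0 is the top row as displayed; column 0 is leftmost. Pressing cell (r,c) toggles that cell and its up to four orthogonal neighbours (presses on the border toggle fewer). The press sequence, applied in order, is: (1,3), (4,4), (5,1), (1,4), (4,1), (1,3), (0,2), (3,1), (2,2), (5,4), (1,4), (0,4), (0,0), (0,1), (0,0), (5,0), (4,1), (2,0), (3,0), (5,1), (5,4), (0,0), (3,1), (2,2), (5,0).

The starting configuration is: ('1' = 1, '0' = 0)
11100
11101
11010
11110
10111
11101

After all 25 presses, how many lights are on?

14

0) 11100
11101
11010
11110
10111
11101
1) 11110
11010
11000
11110
10111
11101
2) 11110
11010
11000
11111
10100
11100
3) 11110
11010
11000
11111
11100
00000
4) 11111
11001
11001
11111
11100
00000
5) 11111
11001
11001
10111
00000
01000
6) 11101
11110
11011
10111
00000
01000
7) 10011
11010
11011
10111
00000
01000
8) 10011
11010
10011
01011
01000
01000
9) 10011
11110
11101
01111
01000
01000
10) 10011
11110
11101
01111
01001
01011
11) 10010
11101
11100
01111
01001
01011
12) 10001
11100
11100
01111
01001
01011
13) 01001
01100
11100
01111
01001
01011
14) 10101
00100
11100
01111
01001
01011
15) 01101
10100
11100
01111
01001
01011
16) 01101
10100
11100
01111
11001
10011
17) 01101
10100
11100
00111
00101
11011
18) 01101
00100
00100
10111
00101
11011
19) 01101
00100
10100
01111
10101
11011
20) 01101
00100
10100
01111
11101
00111
21) 01101
00100
10100
01111
11100
00100
22) 10101
10100
10100
01111
11100
00100
23) 10101
10100
11100
10011
10100
00100
24) 10101
10000
10010
10111
10100
00100
25) 10101
10000
10010
10111
00100
11100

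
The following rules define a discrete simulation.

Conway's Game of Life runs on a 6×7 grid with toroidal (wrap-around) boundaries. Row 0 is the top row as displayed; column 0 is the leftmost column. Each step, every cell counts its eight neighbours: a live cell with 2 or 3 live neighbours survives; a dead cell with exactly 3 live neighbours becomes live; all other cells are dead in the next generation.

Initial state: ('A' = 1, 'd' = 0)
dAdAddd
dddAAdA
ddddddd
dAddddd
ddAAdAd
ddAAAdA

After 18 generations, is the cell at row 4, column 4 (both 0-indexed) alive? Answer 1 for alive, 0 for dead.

0) dAdAddd
dddAAdA
ddddddd
dAddddd
ddAAdAd
ddAAAdA
1) Adddddd
ddAAAdd
ddddddd
ddAdddd
dAdddAd
dAdddAd
2) dAAAAdd
dddAddd
ddAdddd
ddddddd
dAAdddd
AAddddA
3) dAdAAdd
dAddAdd
ddddddd
dAAdddd
dAAdddd
ddddddd
4) ddAAAdd
ddAAAdd
dAAdddd
dAAdddd
dAAdddd
dAdAddd
5) dAddddd
ddddAdd
ddddddd
AddAddd
AddAddd
dAddAdd
6) ddddddd
ddddddd
ddddddd
ddddddd
AAAAAdd
AAAdddd
7) dAddddd
ddddddd
ddddddd
dAAAddd
AddAddd
Adddddd
8) ddddddd
ddddddd
ddAdddd
dAAAddd
AddAddd
AAddddd
9) ddddddd
ddddddd
dAAAddd
dAdAddd
AddAddd
AAddddd
10) ddddddd
ddAdddd
dAdAddd
AAdAAdd
Adddddd
AAddddd
11) dAddddd
ddAdddd
AAdAAdd
AAdAAdd
ddAdddA
AAddddd
12) AAAdddd
AdAAddd
AdddAdd
ddddAAA
ddAAddA
AAAdddd
13) ddddddA
AdAAddA
AAddAdd
AdddAdA
ddAAAdA
ddddddA
14) dddddAA
ddAAdAA
ddAdAdd
ddAdAdA
dddAAdA
AddAddA
15) ddAAddd
ddAAddA
dAAdAdA
ddAdAdd
ddAdAdA
AddAddd
16) dAddAdd
AdddAAd
AAddAdd
AdAdAdd
dAAdAAd
dAddAdd
17) AAdAAdd
AddAAAA
AdddAdd
AdAdAdA
AdAdAAd
AAddAdd
18) ddddddd
ddAdddd
ddddddd
AdddAdd
ddAdAdd
ddddddd

1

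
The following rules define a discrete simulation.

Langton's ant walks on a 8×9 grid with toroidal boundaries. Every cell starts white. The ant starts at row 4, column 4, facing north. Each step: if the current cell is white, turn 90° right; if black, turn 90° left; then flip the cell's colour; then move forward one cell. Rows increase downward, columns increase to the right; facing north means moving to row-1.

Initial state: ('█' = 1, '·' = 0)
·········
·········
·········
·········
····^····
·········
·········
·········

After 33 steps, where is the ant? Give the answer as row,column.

t=0: ·········
·········
·········
·········
····^····
·········
·········
·········
t=1: ·········
·········
·········
·········
····█>···
·········
·········
·········
t=2: ·········
·········
·········
·········
····██···
·····v···
·········
·········
t=3: ·········
·········
·········
·········
····██···
····<█···
·········
·········
t=4: ·········
·········
·········
·········
····^█···
····██···
·········
·········
t=5: ·········
·········
·········
·········
···<·█···
····██···
·········
·········
t=6: ·········
·········
·········
···^·····
···█·█···
····██···
·········
·········
t=7: ·········
·········
·········
···█>····
···█·█···
····██···
·········
·········
t=8: ·········
·········
·········
···██····
···█v█···
····██···
·········
·········
t=9: ·········
·········
·········
···██····
···<██···
····██···
·········
·········
t=10: ·········
·········
·········
···██····
····██···
···v██···
·········
·········
t=11: ·········
·········
·········
···██····
····██···
··<███···
·········
·········
t=12: ·········
·········
·········
···██····
··^·██···
··████···
·········
·········
t=13: ·········
·········
·········
···██····
··█>██···
··████···
·········
·········
t=14: ·········
·········
·········
···██····
··████···
··█v██···
·········
·········
t=15: ·········
·········
·········
···██····
··████···
··█·>█···
·········
·········
t=16: ·········
·········
·········
···██····
··██^█···
··█··█···
·········
·········
t=17: ·········
·········
·········
···██····
··█<·█···
··█··█···
·········
·········
t=18: ·········
·········
·········
···██····
··█··█···
··█v·█···
·········
·········
t=19: ·········
·········
·········
···██····
··█··█···
··<█·█···
·········
·········
t=20: ·········
·········
·········
···██····
··█··█···
···█·█···
··v······
·········
t=21: ·········
·········
·········
···██····
··█··█···
···█·█···
·<█······
·········
t=22: ·········
·········
·········
···██····
··█··█···
·^·█·█···
·██······
·········
t=23: ·········
·········
·········
···██····
··█··█···
·█>█·█···
·██······
·········
t=24: ·········
·········
·········
···██····
··█··█···
·███·█···
·█v······
·········
t=25: ·········
·········
·········
···██····
··█··█···
·███·█···
·█·>·····
·········
t=26: ·········
·········
·········
···██····
··█··█···
·███·█···
·█·█·····
···v·····
t=27: ·········
·········
·········
···██····
··█··█···
·███·█···
·█·█·····
··<█·····
t=28: ·········
·········
·········
···██····
··█··█···
·███·█···
·█^█·····
··██·····
t=29: ·········
·········
·········
···██····
··█··█···
·███·█···
·██>·····
··██·····
t=30: ·········
·········
·········
···██····
··█··█···
·██^·█···
·██······
··██·····
t=31: ·········
·········
·········
···██····
··█··█···
·█<··█···
·██······
··██·····
t=32: ·········
·········
·········
···██····
··█··█···
·█···█···
·█v······
··██·····
t=33: ·········
·········
·········
···██····
··█··█···
·█···█···
·█·>·····
··██·····

6,3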